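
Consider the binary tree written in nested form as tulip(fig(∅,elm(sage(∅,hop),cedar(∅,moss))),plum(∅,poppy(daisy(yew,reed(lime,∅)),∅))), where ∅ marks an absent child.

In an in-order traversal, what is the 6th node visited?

moss

In-order visits the left subtree, then the node, then the right subtree.
At tulip: go left to fig.
  At fig: no left child.
  Visit fig.
  At fig: go right to elm.
    At elm: go left to sage.
      At sage: no left child.
      Visit sage.
      At sage: go right to hop.
        hop is a leaf — visit hop.
    Visit elm.
    At elm: go right to cedar.
      At cedar: no left child.
      Visit cedar.
      At cedar: go right to moss.
        moss is a leaf — visit moss.
Visit tulip.
At tulip: go right to plum.
  At plum: no left child.
  Visit plum.
  At plum: go right to poppy.
    At poppy: go left to daisy.
      At daisy: go left to yew.
        yew is a leaf — visit yew.
      Visit daisy.
      At daisy: go right to reed.
        At reed: go left to lime.
          lime is a leaf — visit lime.
        Visit reed.
        At reed: no right child.
    Visit poppy.
    At poppy: no right child.
Full in-order sequence: fig, sage, hop, elm, cedar, moss, tulip, plum, yew, daisy, lime, reed, poppy.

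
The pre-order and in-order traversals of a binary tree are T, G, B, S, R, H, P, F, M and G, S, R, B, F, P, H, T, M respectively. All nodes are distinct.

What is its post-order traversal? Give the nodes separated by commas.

R, S, F, P, H, B, G, M, T

The first element of pre-order is the root; it splits in-order into left and right subtrees.
Root T: left subtree has 7 nodes {G, S, R, B, F, P, H}, right has 1 {M}.
  Root G: left subtree has 0 nodes { }, right has 6 {S, R, B, F, P, H}.
    Root B: left subtree has 2 nodes {S, R}, right has 3 {F, P, H}.
      Root S: left subtree has 0 nodes { }, right has 1 {R}.
      Root H: left subtree has 2 nodes {F, P}, right has 0 { }.
        Root P: left subtree has 1 node {F}, right has 0 { }.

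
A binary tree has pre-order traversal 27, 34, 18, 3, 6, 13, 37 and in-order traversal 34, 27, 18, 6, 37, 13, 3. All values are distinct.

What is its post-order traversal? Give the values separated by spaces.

The first element of pre-order is the root; it splits in-order into left and right subtrees.
Root 27: left subtree has 1 node {34}, right has 5 {18, 6, 37, 13, 3}.
  Root 18: left subtree has 0 nodes { }, right has 4 {6, 37, 13, 3}.
    Root 3: left subtree has 3 nodes {6, 37, 13}, right has 0 { }.
      Root 6: left subtree has 0 nodes { }, right has 2 {37, 13}.
        Root 13: left subtree has 1 node {37}, right has 0 { }.

34 37 13 6 3 18 27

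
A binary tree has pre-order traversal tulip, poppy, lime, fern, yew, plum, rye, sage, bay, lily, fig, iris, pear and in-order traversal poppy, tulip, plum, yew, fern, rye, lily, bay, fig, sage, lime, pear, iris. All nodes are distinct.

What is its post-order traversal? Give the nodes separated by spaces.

poppy plum yew lily fig bay sage rye fern pear iris lime tulip

The first element of pre-order is the root; it splits in-order into left and right subtrees.
Root tulip: left subtree has 1 node {poppy}, right has 11 {plum, yew, fern, rye, lily, bay, fig, sage, lime, pear, iris}.
  Root lime: left subtree has 8 nodes {plum, yew, fern, rye, lily, bay, fig, sage}, right has 2 {pear, iris}.
    Root fern: left subtree has 2 nodes {plum, yew}, right has 5 {rye, lily, bay, fig, sage}.
      Root yew: left subtree has 1 node {plum}, right has 0 { }.
      Root rye: left subtree has 0 nodes { }, right has 4 {lily, bay, fig, sage}.
        Root sage: left subtree has 3 nodes {lily, bay, fig}, right has 0 { }.
          Root bay: left subtree has 1 node {lily}, right has 1 {fig}.
    Root iris: left subtree has 1 node {pear}, right has 0 { }.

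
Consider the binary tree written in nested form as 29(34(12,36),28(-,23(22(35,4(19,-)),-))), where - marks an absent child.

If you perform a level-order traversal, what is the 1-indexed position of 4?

9

Level-order visits nodes level by level from the root, left to right within each level.
Level 0: 29
Level 1: 34, 28
Level 2: 12, 36, 23
Level 3: 22
Level 4: 35, 4
Level 5: 19
Full level-order sequence: 29, 34, 28, 12, 36, 23, 22, 35, 4, 19.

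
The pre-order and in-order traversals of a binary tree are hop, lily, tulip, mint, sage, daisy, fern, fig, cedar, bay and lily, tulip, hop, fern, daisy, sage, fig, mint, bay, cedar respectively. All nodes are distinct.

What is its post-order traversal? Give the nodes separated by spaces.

The first element of pre-order is the root; it splits in-order into left and right subtrees.
Root hop: left subtree has 2 nodes {lily, tulip}, right has 7 {fern, daisy, sage, fig, mint, bay, cedar}.
  Root lily: left subtree has 0 nodes { }, right has 1 {tulip}.
  Root mint: left subtree has 4 nodes {fern, daisy, sage, fig}, right has 2 {bay, cedar}.
    Root sage: left subtree has 2 nodes {fern, daisy}, right has 1 {fig}.
      Root daisy: left subtree has 1 node {fern}, right has 0 { }.
    Root cedar: left subtree has 1 node {bay}, right has 0 { }.

tulip lily fern daisy fig sage bay cedar mint hop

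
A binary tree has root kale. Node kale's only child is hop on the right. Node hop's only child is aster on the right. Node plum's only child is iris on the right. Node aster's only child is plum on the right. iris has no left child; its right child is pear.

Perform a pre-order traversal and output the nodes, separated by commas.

Pre-order visits the node, then its left subtree, then its right subtree.
Visit kale.
At kale: no left child.
At kale: go right to hop.
  Visit hop.
  At hop: no left child.
  At hop: go right to aster.
    Visit aster.
    At aster: no left child.
    At aster: go right to plum.
      Visit plum.
      At plum: no left child.
      At plum: go right to iris.
        Visit iris.
        At iris: no left child.
        At iris: go right to pear.
          pear is a leaf — visit pear.

kale, hop, aster, plum, iris, pear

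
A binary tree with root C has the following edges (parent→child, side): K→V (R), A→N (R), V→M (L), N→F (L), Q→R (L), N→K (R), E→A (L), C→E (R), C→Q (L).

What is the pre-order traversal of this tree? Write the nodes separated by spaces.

C Q R E A N F K V M

Pre-order visits the node, then its left subtree, then its right subtree.
Visit C.
At C: go left to Q.
  Visit Q.
  At Q: go left to R.
    R is a leaf — visit R.
  At Q: no right child.
At C: go right to E.
  Visit E.
  At E: go left to A.
    Visit A.
    At A: no left child.
    At A: go right to N.
      Visit N.
      At N: go left to F.
        F is a leaf — visit F.
      At N: go right to K.
        Visit K.
        At K: no left child.
        At K: go right to V.
          Visit V.
          At V: go left to M.
            M is a leaf — visit M.
          At V: no right child.
  At E: no right child.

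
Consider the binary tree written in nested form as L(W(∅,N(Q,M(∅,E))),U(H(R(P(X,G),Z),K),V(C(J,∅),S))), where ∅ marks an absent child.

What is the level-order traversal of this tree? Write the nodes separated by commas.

L, W, U, N, H, V, Q, M, R, K, C, S, E, P, Z, J, X, G

Level-order visits nodes level by level from the root, left to right within each level.
Level 0: L
Level 1: W, U
Level 2: N, H, V
Level 3: Q, M, R, K, C, S
Level 4: E, P, Z, J
Level 5: X, G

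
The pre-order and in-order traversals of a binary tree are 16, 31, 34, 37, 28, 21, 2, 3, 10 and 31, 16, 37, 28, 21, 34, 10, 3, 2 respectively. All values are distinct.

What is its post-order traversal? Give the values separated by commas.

The first element of pre-order is the root; it splits in-order into left and right subtrees.
Root 16: left subtree has 1 node {31}, right has 7 {37, 28, 21, 34, 10, 3, 2}.
  Root 34: left subtree has 3 nodes {37, 28, 21}, right has 3 {10, 3, 2}.
    Root 37: left subtree has 0 nodes { }, right has 2 {28, 21}.
      Root 28: left subtree has 0 nodes { }, right has 1 {21}.
    Root 2: left subtree has 2 nodes {10, 3}, right has 0 { }.
      Root 3: left subtree has 1 node {10}, right has 0 { }.

31, 21, 28, 37, 10, 3, 2, 34, 16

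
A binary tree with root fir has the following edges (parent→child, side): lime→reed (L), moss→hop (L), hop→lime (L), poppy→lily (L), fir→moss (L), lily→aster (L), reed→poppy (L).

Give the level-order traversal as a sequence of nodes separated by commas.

fir, moss, hop, lime, reed, poppy, lily, aster

Level-order visits nodes level by level from the root, left to right within each level.
Level 0: fir
Level 1: moss
Level 2: hop
Level 3: lime
Level 4: reed
Level 5: poppy
Level 6: lily
Level 7: aster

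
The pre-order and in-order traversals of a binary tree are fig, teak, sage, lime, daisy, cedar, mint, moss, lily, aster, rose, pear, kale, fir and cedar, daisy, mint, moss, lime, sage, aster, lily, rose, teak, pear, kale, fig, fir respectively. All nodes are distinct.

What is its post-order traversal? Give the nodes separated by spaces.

cedar moss mint daisy lime aster rose lily sage kale pear teak fir fig

The first element of pre-order is the root; it splits in-order into left and right subtrees.
Root fig: left subtree has 12 nodes {cedar, daisy, mint, moss, lime, sage, aster, lily, rose, teak, pear, kale}, right has 1 {fir}.
  Root teak: left subtree has 9 nodes {cedar, daisy, mint, moss, lime, sage, aster, lily, rose}, right has 2 {pear, kale}.
    Root sage: left subtree has 5 nodes {cedar, daisy, mint, moss, lime}, right has 3 {aster, lily, rose}.
      Root lime: left subtree has 4 nodes {cedar, daisy, mint, moss}, right has 0 { }.
        Root daisy: left subtree has 1 node {cedar}, right has 2 {mint, moss}.
          Root mint: left subtree has 0 nodes { }, right has 1 {moss}.
      Root lily: left subtree has 1 node {aster}, right has 1 {rose}.
    Root pear: left subtree has 0 nodes { }, right has 1 {kale}.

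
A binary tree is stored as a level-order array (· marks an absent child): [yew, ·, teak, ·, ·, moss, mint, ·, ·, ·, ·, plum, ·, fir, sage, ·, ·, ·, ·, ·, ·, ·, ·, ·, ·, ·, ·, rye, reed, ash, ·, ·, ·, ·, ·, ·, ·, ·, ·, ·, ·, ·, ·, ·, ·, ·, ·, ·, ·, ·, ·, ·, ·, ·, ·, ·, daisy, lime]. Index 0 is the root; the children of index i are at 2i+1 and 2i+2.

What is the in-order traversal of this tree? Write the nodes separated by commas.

yew, plum, moss, teak, rye, daisy, fir, lime, reed, mint, ash, sage

In-order visits the left subtree, then the node, then the right subtree.
At yew: no left child.
Visit yew.
At yew: go right to teak.
  At teak: go left to moss.
    At moss: go left to plum.
      plum is a leaf — visit plum.
    Visit moss.
    At moss: no right child.
  Visit teak.
  At teak: go right to mint.
    At mint: go left to fir.
      At fir: go left to rye.
        At rye: no left child.
        Visit rye.
        At rye: go right to daisy.
          daisy is a leaf — visit daisy.
      Visit fir.
      At fir: go right to reed.
        At reed: go left to lime.
          lime is a leaf — visit lime.
        Visit reed.
        At reed: no right child.
    Visit mint.
    At mint: go right to sage.
      At sage: go left to ash.
        ash is a leaf — visit ash.
      Visit sage.
      At sage: no right child.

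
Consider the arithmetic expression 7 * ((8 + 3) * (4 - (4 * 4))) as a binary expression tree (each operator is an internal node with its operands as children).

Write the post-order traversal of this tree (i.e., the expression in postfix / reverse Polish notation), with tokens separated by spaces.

Post-order on an expression tree gives postfix notation: for each operator, emit left operand, right operand, then the operator.

7 8 3 + 4 4 4 * - * *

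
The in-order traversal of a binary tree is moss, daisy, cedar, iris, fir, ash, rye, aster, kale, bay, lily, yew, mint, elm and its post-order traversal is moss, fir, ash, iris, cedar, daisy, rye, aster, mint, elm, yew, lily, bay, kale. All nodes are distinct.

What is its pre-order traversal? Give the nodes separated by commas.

The last element of post-order is the root; it splits in-order into left and right subtrees.
Root kale: left subtree has 8 nodes {moss, daisy, cedar, iris, fir, ash, rye, aster}, right has 5 {bay, lily, yew, mint, elm}.
  Root aster: left subtree has 7 nodes {moss, daisy, cedar, iris, fir, ash, rye}, right has 0 { }.
    Root rye: left subtree has 6 nodes {moss, daisy, cedar, iris, fir, ash}, right has 0 { }.
      Root daisy: left subtree has 1 node {moss}, right has 4 {cedar, iris, fir, ash}.
        Root cedar: left subtree has 0 nodes { }, right has 3 {iris, fir, ash}.
          Root iris: left subtree has 0 nodes { }, right has 2 {fir, ash}.
            Root ash: left subtree has 1 node {fir}, right has 0 { }.
  Root bay: left subtree has 0 nodes { }, right has 4 {lily, yew, mint, elm}.
    Root lily: left subtree has 0 nodes { }, right has 3 {yew, mint, elm}.
      Root yew: left subtree has 0 nodes { }, right has 2 {mint, elm}.
        Root elm: left subtree has 1 node {mint}, right has 0 { }.

kale, aster, rye, daisy, moss, cedar, iris, ash, fir, bay, lily, yew, elm, mint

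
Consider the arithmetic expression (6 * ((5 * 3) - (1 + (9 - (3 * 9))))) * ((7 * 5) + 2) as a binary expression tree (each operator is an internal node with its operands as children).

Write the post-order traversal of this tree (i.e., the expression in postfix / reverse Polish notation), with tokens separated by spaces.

6 5 3 * 1 9 3 9 * - + - * 7 5 * 2 + *

Post-order on an expression tree gives postfix notation: for each operator, emit left operand, right operand, then the operator.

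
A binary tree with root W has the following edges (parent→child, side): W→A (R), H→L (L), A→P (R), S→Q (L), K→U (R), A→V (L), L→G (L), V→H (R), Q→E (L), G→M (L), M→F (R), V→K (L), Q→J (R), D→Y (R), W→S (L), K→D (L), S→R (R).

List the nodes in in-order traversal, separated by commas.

E, Q, J, S, R, W, D, Y, K, U, V, M, F, G, L, H, A, P

In-order visits the left subtree, then the node, then the right subtree.
At W: go left to S.
  At S: go left to Q.
    At Q: go left to E.
      E is a leaf — visit E.
    Visit Q.
    At Q: go right to J.
      J is a leaf — visit J.
  Visit S.
  At S: go right to R.
    R is a leaf — visit R.
Visit W.
At W: go right to A.
  At A: go left to V.
    At V: go left to K.
      At K: go left to D.
        At D: no left child.
        Visit D.
        At D: go right to Y.
          Y is a leaf — visit Y.
      Visit K.
      At K: go right to U.
        U is a leaf — visit U.
    Visit V.
    At V: go right to H.
      At H: go left to L.
        At L: go left to G.
          At G: go left to M.
            At M: no left child.
            Visit M.
            At M: go right to F.
              F is a leaf — visit F.
          Visit G.
          At G: no right child.
        Visit L.
        At L: no right child.
      Visit H.
      At H: no right child.
  Visit A.
  At A: go right to P.
    P is a leaf — visit P.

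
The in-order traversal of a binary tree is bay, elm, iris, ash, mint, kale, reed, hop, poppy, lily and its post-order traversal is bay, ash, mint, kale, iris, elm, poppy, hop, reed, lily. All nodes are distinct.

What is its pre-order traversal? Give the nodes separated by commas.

The last element of post-order is the root; it splits in-order into left and right subtrees.
Root lily: left subtree has 9 nodes {bay, elm, iris, ash, mint, kale, reed, hop, poppy}, right has 0 { }.
  Root reed: left subtree has 6 nodes {bay, elm, iris, ash, mint, kale}, right has 2 {hop, poppy}.
    Root elm: left subtree has 1 node {bay}, right has 4 {iris, ash, mint, kale}.
      Root iris: left subtree has 0 nodes { }, right has 3 {ash, mint, kale}.
        Root kale: left subtree has 2 nodes {ash, mint}, right has 0 { }.
          Root mint: left subtree has 1 node {ash}, right has 0 { }.
    Root hop: left subtree has 0 nodes { }, right has 1 {poppy}.

lily, reed, elm, bay, iris, kale, mint, ash, hop, poppy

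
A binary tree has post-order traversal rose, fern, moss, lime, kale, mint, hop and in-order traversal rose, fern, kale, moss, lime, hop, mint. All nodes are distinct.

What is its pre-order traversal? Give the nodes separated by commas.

hop, kale, fern, rose, lime, moss, mint

The last element of post-order is the root; it splits in-order into left and right subtrees.
Root hop: left subtree has 5 nodes {rose, fern, kale, moss, lime}, right has 1 {mint}.
  Root kale: left subtree has 2 nodes {rose, fern}, right has 2 {moss, lime}.
    Root fern: left subtree has 1 node {rose}, right has 0 { }.
    Root lime: left subtree has 1 node {moss}, right has 0 { }.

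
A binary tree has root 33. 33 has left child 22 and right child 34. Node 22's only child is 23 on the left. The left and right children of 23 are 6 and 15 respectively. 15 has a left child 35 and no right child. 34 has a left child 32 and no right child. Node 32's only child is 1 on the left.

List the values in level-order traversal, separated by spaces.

Level-order visits nodes level by level from the root, left to right within each level.
Level 0: 33
Level 1: 22, 34
Level 2: 23, 32
Level 3: 6, 15, 1
Level 4: 35

33 22 34 23 32 6 15 1 35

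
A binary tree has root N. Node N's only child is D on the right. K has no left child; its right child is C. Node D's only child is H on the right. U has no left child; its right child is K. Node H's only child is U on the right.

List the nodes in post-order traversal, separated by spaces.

Post-order visits the left subtree, then the right subtree, then the node.
At N: no left child.
At N: go right to D.
  At D: no left child.
  At D: go right to H.
    At H: no left child.
    At H: go right to U.
      At U: no left child.
      At U: go right to K.
        At K: no left child.
        At K: go right to C.
          C is a leaf — visit C.
        Visit K.
      Visit U.
    Visit H.
  Visit D.
Visit N.

C K U H D N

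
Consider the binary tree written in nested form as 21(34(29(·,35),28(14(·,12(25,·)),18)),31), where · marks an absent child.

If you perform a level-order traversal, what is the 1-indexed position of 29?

Level-order visits nodes level by level from the root, left to right within each level.
Level 0: 21
Level 1: 34, 31
Level 2: 29, 28
Level 3: 35, 14, 18
Level 4: 12
Level 5: 25
Full level-order sequence: 21, 34, 31, 29, 28, 35, 14, 18, 12, 25.

4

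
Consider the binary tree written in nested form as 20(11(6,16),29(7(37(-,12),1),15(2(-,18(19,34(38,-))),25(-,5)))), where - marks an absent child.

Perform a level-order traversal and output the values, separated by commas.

Level-order visits nodes level by level from the root, left to right within each level.
Level 0: 20
Level 1: 11, 29
Level 2: 6, 16, 7, 15
Level 3: 37, 1, 2, 25
Level 4: 12, 18, 5
Level 5: 19, 34
Level 6: 38

20, 11, 29, 6, 16, 7, 15, 37, 1, 2, 25, 12, 18, 5, 19, 34, 38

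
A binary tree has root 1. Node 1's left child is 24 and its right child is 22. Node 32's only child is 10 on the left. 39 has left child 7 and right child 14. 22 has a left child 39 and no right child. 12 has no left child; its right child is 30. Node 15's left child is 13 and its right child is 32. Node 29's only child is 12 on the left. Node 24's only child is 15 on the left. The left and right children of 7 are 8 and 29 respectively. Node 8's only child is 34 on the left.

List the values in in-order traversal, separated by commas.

13, 15, 10, 32, 24, 1, 34, 8, 7, 12, 30, 29, 39, 14, 22

In-order visits the left subtree, then the node, then the right subtree.
At 1: go left to 24.
  At 24: go left to 15.
    At 15: go left to 13.
      13 is a leaf — visit 13.
    Visit 15.
    At 15: go right to 32.
      At 32: go left to 10.
        10 is a leaf — visit 10.
      Visit 32.
      At 32: no right child.
  Visit 24.
  At 24: no right child.
Visit 1.
At 1: go right to 22.
  At 22: go left to 39.
    At 39: go left to 7.
      At 7: go left to 8.
        At 8: go left to 34.
          34 is a leaf — visit 34.
        Visit 8.
        At 8: no right child.
      Visit 7.
      At 7: go right to 29.
        At 29: go left to 12.
          At 12: no left child.
          Visit 12.
          At 12: go right to 30.
            30 is a leaf — visit 30.
        Visit 29.
        At 29: no right child.
    Visit 39.
    At 39: go right to 14.
      14 is a leaf — visit 14.
  Visit 22.
  At 22: no right child.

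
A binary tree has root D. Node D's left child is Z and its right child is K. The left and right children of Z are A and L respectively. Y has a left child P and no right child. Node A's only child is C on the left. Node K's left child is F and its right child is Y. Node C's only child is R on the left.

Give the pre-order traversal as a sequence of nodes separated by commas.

D, Z, A, C, R, L, K, F, Y, P

Pre-order visits the node, then its left subtree, then its right subtree.
Visit D.
At D: go left to Z.
  Visit Z.
  At Z: go left to A.
    Visit A.
    At A: go left to C.
      Visit C.
      At C: go left to R.
        R is a leaf — visit R.
      At C: no right child.
    At A: no right child.
  At Z: go right to L.
    L is a leaf — visit L.
At D: go right to K.
  Visit K.
  At K: go left to F.
    F is a leaf — visit F.
  At K: go right to Y.
    Visit Y.
    At Y: go left to P.
      P is a leaf — visit P.
    At Y: no right child.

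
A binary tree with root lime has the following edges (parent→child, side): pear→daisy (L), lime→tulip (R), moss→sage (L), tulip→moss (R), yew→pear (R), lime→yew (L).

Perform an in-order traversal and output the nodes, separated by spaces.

yew daisy pear lime tulip sage moss

In-order visits the left subtree, then the node, then the right subtree.
At lime: go left to yew.
  At yew: no left child.
  Visit yew.
  At yew: go right to pear.
    At pear: go left to daisy.
      daisy is a leaf — visit daisy.
    Visit pear.
    At pear: no right child.
Visit lime.
At lime: go right to tulip.
  At tulip: no left child.
  Visit tulip.
  At tulip: go right to moss.
    At moss: go left to sage.
      sage is a leaf — visit sage.
    Visit moss.
    At moss: no right child.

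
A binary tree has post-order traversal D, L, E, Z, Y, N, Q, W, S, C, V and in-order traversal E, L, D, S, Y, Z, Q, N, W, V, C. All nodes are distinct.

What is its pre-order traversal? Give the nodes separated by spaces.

V S E L D W Q Y Z N C

The last element of post-order is the root; it splits in-order into left and right subtrees.
Root V: left subtree has 9 nodes {E, L, D, S, Y, Z, Q, N, W}, right has 1 {C}.
  Root S: left subtree has 3 nodes {E, L, D}, right has 5 {Y, Z, Q, N, W}.
    Root E: left subtree has 0 nodes { }, right has 2 {L, D}.
      Root L: left subtree has 0 nodes { }, right has 1 {D}.
    Root W: left subtree has 4 nodes {Y, Z, Q, N}, right has 0 { }.
      Root Q: left subtree has 2 nodes {Y, Z}, right has 1 {N}.
        Root Y: left subtree has 0 nodes { }, right has 1 {Z}.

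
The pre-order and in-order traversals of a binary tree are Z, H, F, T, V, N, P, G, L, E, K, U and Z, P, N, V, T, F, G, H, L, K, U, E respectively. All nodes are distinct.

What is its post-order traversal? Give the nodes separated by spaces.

The first element of pre-order is the root; it splits in-order into left and right subtrees.
Root Z: left subtree has 0 nodes { }, right has 11 {P, N, V, T, F, G, H, L, K, U, E}.
  Root H: left subtree has 6 nodes {P, N, V, T, F, G}, right has 4 {L, K, U, E}.
    Root F: left subtree has 4 nodes {P, N, V, T}, right has 1 {G}.
      Root T: left subtree has 3 nodes {P, N, V}, right has 0 { }.
        Root V: left subtree has 2 nodes {P, N}, right has 0 { }.
          Root N: left subtree has 1 node {P}, right has 0 { }.
    Root L: left subtree has 0 nodes { }, right has 3 {K, U, E}.
      Root E: left subtree has 2 nodes {K, U}, right has 0 { }.
        Root K: left subtree has 0 nodes { }, right has 1 {U}.

P N V T G F U K E L H Z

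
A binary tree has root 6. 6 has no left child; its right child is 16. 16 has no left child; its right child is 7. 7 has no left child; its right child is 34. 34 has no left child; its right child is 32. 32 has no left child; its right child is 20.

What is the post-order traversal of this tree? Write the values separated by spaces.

Post-order visits the left subtree, then the right subtree, then the node.
At 6: no left child.
At 6: go right to 16.
  At 16: no left child.
  At 16: go right to 7.
    At 7: no left child.
    At 7: go right to 34.
      At 34: no left child.
      At 34: go right to 32.
        At 32: no left child.
        At 32: go right to 20.
          20 is a leaf — visit 20.
        Visit 32.
      Visit 34.
    Visit 7.
  Visit 16.
Visit 6.

20 32 34 7 16 6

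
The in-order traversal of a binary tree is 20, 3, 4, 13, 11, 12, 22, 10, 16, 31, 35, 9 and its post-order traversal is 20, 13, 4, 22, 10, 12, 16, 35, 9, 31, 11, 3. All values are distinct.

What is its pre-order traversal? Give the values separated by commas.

3, 20, 11, 4, 13, 31, 16, 12, 10, 22, 9, 35

The last element of post-order is the root; it splits in-order into left and right subtrees.
Root 3: left subtree has 1 node {20}, right has 10 {4, 13, 11, 12, 22, 10, 16, 31, 35, 9}.
  Root 11: left subtree has 2 nodes {4, 13}, right has 7 {12, 22, 10, 16, 31, 35, 9}.
    Root 4: left subtree has 0 nodes { }, right has 1 {13}.
    Root 31: left subtree has 4 nodes {12, 22, 10, 16}, right has 2 {35, 9}.
      Root 16: left subtree has 3 nodes {12, 22, 10}, right has 0 { }.
        Root 12: left subtree has 0 nodes { }, right has 2 {22, 10}.
          Root 10: left subtree has 1 node {22}, right has 0 { }.
      Root 9: left subtree has 1 node {35}, right has 0 { }.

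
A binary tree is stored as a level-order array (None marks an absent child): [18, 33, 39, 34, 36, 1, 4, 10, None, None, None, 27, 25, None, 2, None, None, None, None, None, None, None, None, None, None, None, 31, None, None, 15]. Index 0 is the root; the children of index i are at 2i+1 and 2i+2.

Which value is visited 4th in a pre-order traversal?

10

Pre-order visits the node, then its left subtree, then its right subtree.
Visit 18.
At 18: go left to 33.
  Visit 33.
  At 33: go left to 34.
    Visit 34.
    At 34: go left to 10.
      10 is a leaf — visit 10.
    At 34: no right child.
  At 33: go right to 36.
    36 is a leaf — visit 36.
At 18: go right to 39.
  Visit 39.
  At 39: go left to 1.
    Visit 1.
    At 1: go left to 27.
      27 is a leaf — visit 27.
    At 1: go right to 25.
      Visit 25.
      At 25: no left child.
      At 25: go right to 31.
        31 is a leaf — visit 31.
  At 39: go right to 4.
    Visit 4.
    At 4: no left child.
    At 4: go right to 2.
      Visit 2.
      At 2: go left to 15.
        15 is a leaf — visit 15.
      At 2: no right child.
Full pre-order sequence: 18, 33, 34, 10, 36, 39, 1, 27, 25, 31, 4, 2, 15.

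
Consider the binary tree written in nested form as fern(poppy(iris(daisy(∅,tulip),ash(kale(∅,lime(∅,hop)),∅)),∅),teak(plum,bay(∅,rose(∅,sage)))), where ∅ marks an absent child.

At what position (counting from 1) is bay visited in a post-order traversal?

Post-order visits the left subtree, then the right subtree, then the node.
At fern: go left to poppy.
  At poppy: go left to iris.
    At iris: go left to daisy.
      At daisy: no left child.
      At daisy: go right to tulip.
        tulip is a leaf — visit tulip.
      Visit daisy.
    At iris: go right to ash.
      At ash: go left to kale.
        At kale: no left child.
        At kale: go right to lime.
          At lime: no left child.
          At lime: go right to hop.
            hop is a leaf — visit hop.
          Visit lime.
        Visit kale.
      At ash: no right child.
      Visit ash.
    Visit iris.
  At poppy: no right child.
  Visit poppy.
At fern: go right to teak.
  At teak: go left to plum.
    plum is a leaf — visit plum.
  At teak: go right to bay.
    At bay: no left child.
    At bay: go right to rose.
      At rose: no left child.
      At rose: go right to sage.
        sage is a leaf — visit sage.
      Visit rose.
    Visit bay.
  Visit teak.
Visit fern.
Full post-order sequence: tulip, daisy, hop, lime, kale, ash, iris, poppy, plum, sage, rose, bay, teak, fern.

12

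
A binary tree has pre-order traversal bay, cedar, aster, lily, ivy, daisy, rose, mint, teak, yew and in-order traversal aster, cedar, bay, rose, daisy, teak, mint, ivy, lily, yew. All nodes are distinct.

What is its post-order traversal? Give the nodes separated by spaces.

aster cedar rose teak mint daisy ivy yew lily bay

The first element of pre-order is the root; it splits in-order into left and right subtrees.
Root bay: left subtree has 2 nodes {aster, cedar}, right has 7 {rose, daisy, teak, mint, ivy, lily, yew}.
  Root cedar: left subtree has 1 node {aster}, right has 0 { }.
  Root lily: left subtree has 5 nodes {rose, daisy, teak, mint, ivy}, right has 1 {yew}.
    Root ivy: left subtree has 4 nodes {rose, daisy, teak, mint}, right has 0 { }.
      Root daisy: left subtree has 1 node {rose}, right has 2 {teak, mint}.
        Root mint: left subtree has 1 node {teak}, right has 0 { }.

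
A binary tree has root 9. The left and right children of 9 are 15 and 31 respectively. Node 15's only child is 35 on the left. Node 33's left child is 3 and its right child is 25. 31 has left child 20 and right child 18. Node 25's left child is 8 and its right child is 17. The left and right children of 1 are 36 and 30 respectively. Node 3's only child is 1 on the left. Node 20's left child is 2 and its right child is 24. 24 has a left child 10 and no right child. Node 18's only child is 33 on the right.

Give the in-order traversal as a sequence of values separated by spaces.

In-order visits the left subtree, then the node, then the right subtree.
At 9: go left to 15.
  At 15: go left to 35.
    35 is a leaf — visit 35.
  Visit 15.
  At 15: no right child.
Visit 9.
At 9: go right to 31.
  At 31: go left to 20.
    At 20: go left to 2.
      2 is a leaf — visit 2.
    Visit 20.
    At 20: go right to 24.
      At 24: go left to 10.
        10 is a leaf — visit 10.
      Visit 24.
      At 24: no right child.
  Visit 31.
  At 31: go right to 18.
    At 18: no left child.
    Visit 18.
    At 18: go right to 33.
      At 33: go left to 3.
        At 3: go left to 1.
          At 1: go left to 36.
            36 is a leaf — visit 36.
          Visit 1.
          At 1: go right to 30.
            30 is a leaf — visit 30.
        Visit 3.
        At 3: no right child.
      Visit 33.
      At 33: go right to 25.
        At 25: go left to 8.
          8 is a leaf — visit 8.
        Visit 25.
        At 25: go right to 17.
          17 is a leaf — visit 17.

35 15 9 2 20 10 24 31 18 36 1 30 3 33 8 25 17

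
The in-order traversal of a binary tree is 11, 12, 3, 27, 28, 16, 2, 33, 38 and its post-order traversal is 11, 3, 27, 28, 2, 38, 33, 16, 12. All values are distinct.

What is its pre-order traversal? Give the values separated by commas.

12, 11, 16, 28, 27, 3, 33, 2, 38

The last element of post-order is the root; it splits in-order into left and right subtrees.
Root 12: left subtree has 1 node {11}, right has 7 {3, 27, 28, 16, 2, 33, 38}.
  Root 16: left subtree has 3 nodes {3, 27, 28}, right has 3 {2, 33, 38}.
    Root 28: left subtree has 2 nodes {3, 27}, right has 0 { }.
      Root 27: left subtree has 1 node {3}, right has 0 { }.
    Root 33: left subtree has 1 node {2}, right has 1 {38}.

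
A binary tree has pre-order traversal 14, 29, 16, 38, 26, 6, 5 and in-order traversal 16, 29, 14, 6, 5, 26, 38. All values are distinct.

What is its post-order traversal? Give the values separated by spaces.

16 29 5 6 26 38 14

The first element of pre-order is the root; it splits in-order into left and right subtrees.
Root 14: left subtree has 2 nodes {16, 29}, right has 4 {6, 5, 26, 38}.
  Root 29: left subtree has 1 node {16}, right has 0 { }.
  Root 38: left subtree has 3 nodes {6, 5, 26}, right has 0 { }.
    Root 26: left subtree has 2 nodes {6, 5}, right has 0 { }.
      Root 6: left subtree has 0 nodes { }, right has 1 {5}.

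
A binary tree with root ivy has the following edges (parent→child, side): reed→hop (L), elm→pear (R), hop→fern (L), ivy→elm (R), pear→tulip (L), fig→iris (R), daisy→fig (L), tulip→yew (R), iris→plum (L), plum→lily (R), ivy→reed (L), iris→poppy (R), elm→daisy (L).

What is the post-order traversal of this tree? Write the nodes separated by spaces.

fern hop reed lily plum poppy iris fig daisy yew tulip pear elm ivy

Post-order visits the left subtree, then the right subtree, then the node.
At ivy: go left to reed.
  At reed: go left to hop.
    At hop: go left to fern.
      fern is a leaf — visit fern.
    At hop: no right child.
    Visit hop.
  At reed: no right child.
  Visit reed.
At ivy: go right to elm.
  At elm: go left to daisy.
    At daisy: go left to fig.
      At fig: no left child.
      At fig: go right to iris.
        At iris: go left to plum.
          At plum: no left child.
          At plum: go right to lily.
            lily is a leaf — visit lily.
          Visit plum.
        At iris: go right to poppy.
          poppy is a leaf — visit poppy.
        Visit iris.
      Visit fig.
    At daisy: no right child.
    Visit daisy.
  At elm: go right to pear.
    At pear: go left to tulip.
      At tulip: no left child.
      At tulip: go right to yew.
        yew is a leaf — visit yew.
      Visit tulip.
    At pear: no right child.
    Visit pear.
  Visit elm.
Visit ivy.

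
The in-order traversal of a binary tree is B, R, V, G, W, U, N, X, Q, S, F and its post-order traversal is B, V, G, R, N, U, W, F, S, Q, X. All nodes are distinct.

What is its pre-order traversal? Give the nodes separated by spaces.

X W R B G V U N Q S F

The last element of post-order is the root; it splits in-order into left and right subtrees.
Root X: left subtree has 7 nodes {B, R, V, G, W, U, N}, right has 3 {Q, S, F}.
  Root W: left subtree has 4 nodes {B, R, V, G}, right has 2 {U, N}.
    Root R: left subtree has 1 node {B}, right has 2 {V, G}.
      Root G: left subtree has 1 node {V}, right has 0 { }.
    Root U: left subtree has 0 nodes { }, right has 1 {N}.
  Root Q: left subtree has 0 nodes { }, right has 2 {S, F}.
    Root S: left subtree has 0 nodes { }, right has 1 {F}.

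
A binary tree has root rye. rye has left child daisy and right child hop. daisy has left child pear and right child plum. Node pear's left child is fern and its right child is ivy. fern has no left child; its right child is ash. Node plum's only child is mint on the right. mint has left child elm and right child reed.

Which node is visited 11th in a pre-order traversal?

Pre-order visits the node, then its left subtree, then its right subtree.
Visit rye.
At rye: go left to daisy.
  Visit daisy.
  At daisy: go left to pear.
    Visit pear.
    At pear: go left to fern.
      Visit fern.
      At fern: no left child.
      At fern: go right to ash.
        ash is a leaf — visit ash.
    At pear: go right to ivy.
      ivy is a leaf — visit ivy.
  At daisy: go right to plum.
    Visit plum.
    At plum: no left child.
    At plum: go right to mint.
      Visit mint.
      At mint: go left to elm.
        elm is a leaf — visit elm.
      At mint: go right to reed.
        reed is a leaf — visit reed.
At rye: go right to hop.
  hop is a leaf — visit hop.
Full pre-order sequence: rye, daisy, pear, fern, ash, ivy, plum, mint, elm, reed, hop.

hop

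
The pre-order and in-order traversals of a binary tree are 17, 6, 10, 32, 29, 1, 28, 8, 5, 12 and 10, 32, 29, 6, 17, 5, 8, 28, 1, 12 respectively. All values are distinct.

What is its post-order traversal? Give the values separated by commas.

The first element of pre-order is the root; it splits in-order into left and right subtrees.
Root 17: left subtree has 4 nodes {10, 32, 29, 6}, right has 5 {5, 8, 28, 1, 12}.
  Root 6: left subtree has 3 nodes {10, 32, 29}, right has 0 { }.
    Root 10: left subtree has 0 nodes { }, right has 2 {32, 29}.
      Root 32: left subtree has 0 nodes { }, right has 1 {29}.
  Root 1: left subtree has 3 nodes {5, 8, 28}, right has 1 {12}.
    Root 28: left subtree has 2 nodes {5, 8}, right has 0 { }.
      Root 8: left subtree has 1 node {5}, right has 0 { }.

29, 32, 10, 6, 5, 8, 28, 12, 1, 17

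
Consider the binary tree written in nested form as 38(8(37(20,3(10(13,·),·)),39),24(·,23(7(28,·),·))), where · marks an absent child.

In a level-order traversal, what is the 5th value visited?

39

Level-order visits nodes level by level from the root, left to right within each level.
Level 0: 38
Level 1: 8, 24
Level 2: 37, 39, 23
Level 3: 20, 3, 7
Level 4: 10, 28
Level 5: 13
Full level-order sequence: 38, 8, 24, 37, 39, 23, 20, 3, 7, 10, 28, 13.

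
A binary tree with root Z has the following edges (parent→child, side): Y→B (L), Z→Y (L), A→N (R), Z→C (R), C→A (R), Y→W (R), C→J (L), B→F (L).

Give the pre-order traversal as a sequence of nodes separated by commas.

Pre-order visits the node, then its left subtree, then its right subtree.
Visit Z.
At Z: go left to Y.
  Visit Y.
  At Y: go left to B.
    Visit B.
    At B: go left to F.
      F is a leaf — visit F.
    At B: no right child.
  At Y: go right to W.
    W is a leaf — visit W.
At Z: go right to C.
  Visit C.
  At C: go left to J.
    J is a leaf — visit J.
  At C: go right to A.
    Visit A.
    At A: no left child.
    At A: go right to N.
      N is a leaf — visit N.

Z, Y, B, F, W, C, J, A, N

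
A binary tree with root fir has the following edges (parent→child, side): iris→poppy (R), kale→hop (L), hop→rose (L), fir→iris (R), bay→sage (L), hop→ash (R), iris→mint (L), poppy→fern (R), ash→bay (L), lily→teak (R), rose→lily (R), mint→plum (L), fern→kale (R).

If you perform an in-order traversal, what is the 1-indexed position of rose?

7

In-order visits the left subtree, then the node, then the right subtree.
At fir: no left child.
Visit fir.
At fir: go right to iris.
  At iris: go left to mint.
    At mint: go left to plum.
      plum is a leaf — visit plum.
    Visit mint.
    At mint: no right child.
  Visit iris.
  At iris: go right to poppy.
    At poppy: no left child.
    Visit poppy.
    At poppy: go right to fern.
      At fern: no left child.
      Visit fern.
      At fern: go right to kale.
        At kale: go left to hop.
          At hop: go left to rose.
            At rose: no left child.
            Visit rose.
            At rose: go right to lily.
              At lily: no left child.
              Visit lily.
              At lily: go right to teak.
                teak is a leaf — visit teak.
          Visit hop.
          At hop: go right to ash.
            At ash: go left to bay.
              At bay: go left to sage.
                sage is a leaf — visit sage.
              Visit bay.
              At bay: no right child.
            Visit ash.
            At ash: no right child.
        Visit kale.
        At kale: no right child.
Full in-order sequence: fir, plum, mint, iris, poppy, fern, rose, lily, teak, hop, sage, bay, ash, kale.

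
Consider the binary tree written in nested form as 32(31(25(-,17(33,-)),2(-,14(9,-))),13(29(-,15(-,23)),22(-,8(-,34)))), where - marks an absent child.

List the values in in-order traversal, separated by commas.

25, 33, 17, 31, 2, 9, 14, 32, 29, 15, 23, 13, 22, 8, 34

In-order visits the left subtree, then the node, then the right subtree.
At 32: go left to 31.
  At 31: go left to 25.
    At 25: no left child.
    Visit 25.
    At 25: go right to 17.
      At 17: go left to 33.
        33 is a leaf — visit 33.
      Visit 17.
      At 17: no right child.
  Visit 31.
  At 31: go right to 2.
    At 2: no left child.
    Visit 2.
    At 2: go right to 14.
      At 14: go left to 9.
        9 is a leaf — visit 9.
      Visit 14.
      At 14: no right child.
Visit 32.
At 32: go right to 13.
  At 13: go left to 29.
    At 29: no left child.
    Visit 29.
    At 29: go right to 15.
      At 15: no left child.
      Visit 15.
      At 15: go right to 23.
        23 is a leaf — visit 23.
  Visit 13.
  At 13: go right to 22.
    At 22: no left child.
    Visit 22.
    At 22: go right to 8.
      At 8: no left child.
      Visit 8.
      At 8: go right to 34.
        34 is a leaf — visit 34.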